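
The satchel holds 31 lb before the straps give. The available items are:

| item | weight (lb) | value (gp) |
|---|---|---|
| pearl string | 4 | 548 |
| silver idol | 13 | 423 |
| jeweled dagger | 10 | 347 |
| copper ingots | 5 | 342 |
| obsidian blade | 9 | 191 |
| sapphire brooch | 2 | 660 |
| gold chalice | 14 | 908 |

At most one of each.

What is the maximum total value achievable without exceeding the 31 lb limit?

Greedy by ratio would take pearl string + copper ingots + sapphire brooch + gold chalice: 25 lb used, total 2458.
Dropping copper ingots frees 5 lb; slotting in jeweled dagger (10 lb) lifts the total to 2463 at 30 lb.
Next best is pearl string + copper ingots + sapphire brooch + gold chalice at 2458 (25 lb) — short by 5.

2463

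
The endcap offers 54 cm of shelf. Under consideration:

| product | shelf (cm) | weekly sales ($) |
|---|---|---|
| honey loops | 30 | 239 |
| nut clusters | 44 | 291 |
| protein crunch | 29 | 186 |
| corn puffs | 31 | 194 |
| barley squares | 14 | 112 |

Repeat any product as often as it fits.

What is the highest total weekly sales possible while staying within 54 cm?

Taking the top-ratio products first gives 3×barley squares for 336 (42 cm).
The 28 cm tied up in 2×barley squares is better spent on honey loops — total rises to 351 (44 cm).
Nothing else within 54 cm beats 351.

351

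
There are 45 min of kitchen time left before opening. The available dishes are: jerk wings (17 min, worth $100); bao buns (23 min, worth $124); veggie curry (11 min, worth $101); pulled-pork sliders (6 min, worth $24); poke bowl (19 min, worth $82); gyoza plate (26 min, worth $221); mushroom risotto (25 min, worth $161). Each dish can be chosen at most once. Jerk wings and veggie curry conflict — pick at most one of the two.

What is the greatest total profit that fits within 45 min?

346

By profit per min: veggie curry 9.18, gyoza plate 8.50, mushroom risotto 6.44, jerk wings 5.88 lead.
Best packing: veggie curry + pulled-pork sliders + gyoza plate — 43 min, 346 total.
An exhaustive check of the 128 subsets confirms 346.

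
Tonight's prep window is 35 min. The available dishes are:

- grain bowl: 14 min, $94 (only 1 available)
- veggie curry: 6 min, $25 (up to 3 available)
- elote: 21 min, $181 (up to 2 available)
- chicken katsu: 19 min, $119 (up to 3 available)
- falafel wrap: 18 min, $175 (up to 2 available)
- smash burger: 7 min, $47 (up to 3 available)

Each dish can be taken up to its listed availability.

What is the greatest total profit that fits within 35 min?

275

By profit per min: falafel wrap 9.72, elote 8.62, grain bowl 6.71, smash burger 6.71 lead.
Greedy by ratio would take grain bowl + falafel wrap: 32 min used, total 269.
Dropping grain bowl and falafel wrap frees 32 min; slotting in elote + 2×smash burger (35 min) lifts the total to 275 at 35 min.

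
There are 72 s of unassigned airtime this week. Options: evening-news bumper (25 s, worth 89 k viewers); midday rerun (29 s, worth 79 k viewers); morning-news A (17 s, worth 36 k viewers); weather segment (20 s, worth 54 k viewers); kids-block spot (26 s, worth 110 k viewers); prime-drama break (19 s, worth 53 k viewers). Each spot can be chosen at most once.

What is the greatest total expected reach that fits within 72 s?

253

The ratio heuristic lands on evening-news bumper + kids-block spot + prime-drama break (252) but leaves 2 s idle.
Dropping prime-drama break frees 19 s; slotting in weather segment (20 s) lifts the total to 253 at 71 s.
The spare 1 s is too small for any remaining spot, and no exchange beats 253.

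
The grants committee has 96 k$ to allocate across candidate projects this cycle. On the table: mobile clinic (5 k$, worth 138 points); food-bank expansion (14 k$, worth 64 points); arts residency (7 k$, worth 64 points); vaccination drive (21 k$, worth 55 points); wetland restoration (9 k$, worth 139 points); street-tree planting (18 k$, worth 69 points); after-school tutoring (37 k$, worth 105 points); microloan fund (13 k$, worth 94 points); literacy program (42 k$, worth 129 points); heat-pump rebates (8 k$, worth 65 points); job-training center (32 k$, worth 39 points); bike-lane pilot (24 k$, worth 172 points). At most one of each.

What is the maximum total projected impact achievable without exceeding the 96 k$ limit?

A density-first pass picks mobile clinic + food-bank expansion + arts residency + wetland restoration + microloan fund + heat-pump rebates + bike-lane pilot — 736 at 80 k$.
The 7 k$ tied up in arts residency is better spent on street-tree planting — total rises to 741 (91 k$).
No other feasible combination exceeds 741.

741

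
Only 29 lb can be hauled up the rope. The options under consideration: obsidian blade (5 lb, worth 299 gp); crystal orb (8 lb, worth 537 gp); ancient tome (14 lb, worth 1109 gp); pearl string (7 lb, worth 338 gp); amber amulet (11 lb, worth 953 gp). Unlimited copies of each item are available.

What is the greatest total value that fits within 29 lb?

2244

Taking the top-ratio items first gives obsidian blade + 2×amber amulet for 2205 (27 lb).
The 5 lb tied up in obsidian blade is better spent on pearl string — total rises to 2244 (29 lb).
Every other selection either busts 29 lb or fails to beat 2244.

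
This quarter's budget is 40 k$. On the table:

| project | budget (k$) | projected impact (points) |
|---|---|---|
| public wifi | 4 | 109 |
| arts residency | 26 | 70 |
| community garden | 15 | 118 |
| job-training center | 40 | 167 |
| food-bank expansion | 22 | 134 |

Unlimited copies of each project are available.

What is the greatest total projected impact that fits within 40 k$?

10×public wifi uses 40 of the 40 k$ and totals 1090.

1090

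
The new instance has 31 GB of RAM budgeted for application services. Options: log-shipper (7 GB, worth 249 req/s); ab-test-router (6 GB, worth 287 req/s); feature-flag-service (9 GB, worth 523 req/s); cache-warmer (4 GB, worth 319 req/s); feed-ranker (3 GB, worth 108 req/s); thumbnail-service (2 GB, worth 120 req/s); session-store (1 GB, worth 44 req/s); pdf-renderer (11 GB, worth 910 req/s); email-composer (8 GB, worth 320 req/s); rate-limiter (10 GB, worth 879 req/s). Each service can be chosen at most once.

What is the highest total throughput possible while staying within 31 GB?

2395

Greedy by ratio would take cache-warmer + feed-ranker + thumbnail-service + session-store + pdf-renderer + rate-limiter: 31 GB used, total 2380.
Replace feed-ranker and thumbnail-service and session-store with ab-test-router: the trade gains 15 net, giving 2395 at 31 GB.
The closest alternative, cache-warmer + feed-ranker + thumbnail-service + session-store + pdf-renderer + rate-limiter, reaches only 2380.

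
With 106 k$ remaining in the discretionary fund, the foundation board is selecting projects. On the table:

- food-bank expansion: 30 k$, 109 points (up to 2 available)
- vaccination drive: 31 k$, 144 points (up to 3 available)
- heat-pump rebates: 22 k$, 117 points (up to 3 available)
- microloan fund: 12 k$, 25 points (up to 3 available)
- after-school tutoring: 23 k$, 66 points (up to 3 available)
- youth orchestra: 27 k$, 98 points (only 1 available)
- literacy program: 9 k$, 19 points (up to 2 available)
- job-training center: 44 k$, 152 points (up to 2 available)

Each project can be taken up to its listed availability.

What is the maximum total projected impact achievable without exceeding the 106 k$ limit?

Density check — heat-pump rebates 5.32, vaccination drive 4.65, food-bank expansion 3.63 are the best per k$.
Taking the top-ratio projects first gives vaccination drive + 3×heat-pump rebates + literacy program for 514 (106 k$).
Dropping heat-pump rebates and literacy program frees 31 k$; slotting in vaccination drive (31 k$) lifts the total to 522 at 106 k$.

522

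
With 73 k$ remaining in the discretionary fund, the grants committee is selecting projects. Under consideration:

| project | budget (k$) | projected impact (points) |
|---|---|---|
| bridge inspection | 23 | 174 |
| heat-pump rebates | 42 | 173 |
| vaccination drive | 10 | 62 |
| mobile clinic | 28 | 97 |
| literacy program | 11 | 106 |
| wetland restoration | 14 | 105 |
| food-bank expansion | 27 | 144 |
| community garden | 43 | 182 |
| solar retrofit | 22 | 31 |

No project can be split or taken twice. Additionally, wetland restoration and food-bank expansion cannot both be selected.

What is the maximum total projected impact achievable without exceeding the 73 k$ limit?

Ranking by ratio (projected impact/k$): literacy program 9.64, bridge inspection 7.57, wetland restoration 7.50, vaccination drive 6.20.
Taking the top-ratio projects first gives bridge inspection + vaccination drive + literacy program + wetland restoration for 447 (58 k$).
Dropping wetland restoration frees 14 k$; slotting in food-bank expansion (27 k$) lifts the total to 486 at 71 k$.
That's the maximum — no feasible swap from here does better than 486.

486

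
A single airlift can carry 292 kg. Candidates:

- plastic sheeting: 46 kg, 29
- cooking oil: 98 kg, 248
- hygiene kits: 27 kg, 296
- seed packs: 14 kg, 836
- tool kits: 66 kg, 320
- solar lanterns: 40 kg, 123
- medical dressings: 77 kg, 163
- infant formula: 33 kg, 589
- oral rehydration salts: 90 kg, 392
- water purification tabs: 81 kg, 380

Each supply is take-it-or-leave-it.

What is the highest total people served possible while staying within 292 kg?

2616

The ratio heuristic lands on hygiene kits + seed packs + tool kits + solar lanterns + infant formula + water purification tabs (2544) but leaves 31 kg idle.
Replace tool kits with oral rehydration salts: the trade gains 72 net, giving 2616 at 285 kg.
No other feasible combination exceeds 2616.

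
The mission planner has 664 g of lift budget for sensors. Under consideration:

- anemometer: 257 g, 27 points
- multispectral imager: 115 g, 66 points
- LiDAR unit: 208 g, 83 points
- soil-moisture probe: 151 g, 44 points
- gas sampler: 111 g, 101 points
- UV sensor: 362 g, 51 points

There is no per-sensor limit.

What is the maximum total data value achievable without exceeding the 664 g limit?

505

The ratio ordering already packs tightly: 5×gas sampler, 555 g, 505.
Nothing else within 664 g beats 505.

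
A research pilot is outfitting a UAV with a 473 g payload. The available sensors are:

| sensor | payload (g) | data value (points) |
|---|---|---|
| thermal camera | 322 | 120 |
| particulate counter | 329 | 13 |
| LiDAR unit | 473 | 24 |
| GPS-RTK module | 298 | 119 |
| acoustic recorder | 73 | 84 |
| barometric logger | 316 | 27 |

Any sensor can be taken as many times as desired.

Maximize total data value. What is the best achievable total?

The ratio ordering already packs tightly: 6×acoustic recorder, 438 g, 504.
No other feasible combination exceeds 504.

504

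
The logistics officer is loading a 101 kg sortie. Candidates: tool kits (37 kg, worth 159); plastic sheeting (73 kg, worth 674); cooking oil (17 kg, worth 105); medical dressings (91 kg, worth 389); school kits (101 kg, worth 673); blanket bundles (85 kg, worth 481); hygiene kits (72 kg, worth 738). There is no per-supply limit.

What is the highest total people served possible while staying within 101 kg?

843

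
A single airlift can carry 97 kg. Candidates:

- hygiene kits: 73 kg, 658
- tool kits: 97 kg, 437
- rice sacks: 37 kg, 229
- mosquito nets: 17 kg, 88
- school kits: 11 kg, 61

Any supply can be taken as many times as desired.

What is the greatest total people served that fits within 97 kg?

780

Density check — hygiene kits 9.01, rice sacks 6.19, school kits 5.55 are the best per kg.
Best packing: hygiene kits + 2×school kits — 95 kg, 780 total.
Nothing else within 97 kg beats 780.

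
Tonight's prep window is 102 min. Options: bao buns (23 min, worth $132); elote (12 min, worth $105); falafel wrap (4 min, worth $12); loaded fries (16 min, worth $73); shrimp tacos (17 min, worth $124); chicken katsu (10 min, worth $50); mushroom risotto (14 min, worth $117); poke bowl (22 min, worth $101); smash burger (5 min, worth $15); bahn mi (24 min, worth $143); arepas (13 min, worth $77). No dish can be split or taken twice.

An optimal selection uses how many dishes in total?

The maximum profit within 102 min is 671.
One optimal bundle: bao buns + elote + shrimp tacos + chicken katsu + mushroom risotto + bahn mi (100 min).
Any selection reaching 671 contains exactly 6 dishes.

6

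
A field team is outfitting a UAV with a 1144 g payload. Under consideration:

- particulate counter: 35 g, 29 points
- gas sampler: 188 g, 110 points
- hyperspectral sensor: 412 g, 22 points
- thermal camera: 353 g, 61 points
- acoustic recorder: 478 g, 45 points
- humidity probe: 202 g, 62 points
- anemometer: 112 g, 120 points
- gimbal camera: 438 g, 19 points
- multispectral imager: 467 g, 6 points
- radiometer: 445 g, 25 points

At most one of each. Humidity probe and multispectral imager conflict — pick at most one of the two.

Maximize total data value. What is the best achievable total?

382

By data value per g: anemometer 1.07, particulate counter 0.83, gas sampler 0.59, humidity probe 0.31 lead.
Best packing: particulate counter + gas sampler + thermal camera + humidity probe + anemometer — 890 g, 382 total.
Every other selection either busts 1144 g or breaks a pairing rule or fails to beat 382.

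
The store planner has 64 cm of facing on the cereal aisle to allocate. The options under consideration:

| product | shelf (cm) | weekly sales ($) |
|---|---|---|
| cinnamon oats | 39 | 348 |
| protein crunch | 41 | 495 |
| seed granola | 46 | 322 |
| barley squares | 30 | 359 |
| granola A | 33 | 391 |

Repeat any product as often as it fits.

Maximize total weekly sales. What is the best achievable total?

750

Density check — protein crunch 12.07, barley squares 11.97, granola A 11.85, cinnamon oats 8.92 are the best per cm.
Greedy by ratio would take protein crunch: 41 cm used, total 495.
Replace protein crunch with barley squares + granola A: the trade gains 255 net, giving 750 at 63 cm.
Every other selection either busts 64 cm or fails to beat 750.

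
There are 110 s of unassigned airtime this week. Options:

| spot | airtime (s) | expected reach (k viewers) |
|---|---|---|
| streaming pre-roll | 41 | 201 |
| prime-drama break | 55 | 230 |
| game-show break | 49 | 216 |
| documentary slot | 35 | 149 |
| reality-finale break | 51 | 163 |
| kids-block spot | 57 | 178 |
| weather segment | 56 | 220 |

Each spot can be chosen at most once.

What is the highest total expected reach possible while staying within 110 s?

A density-first pass picks streaming pre-roll + game-show break — 417 at 90 s.
Replace streaming pre-roll with prime-drama break: the trade gains 29 net, giving 446 at 104 s.

446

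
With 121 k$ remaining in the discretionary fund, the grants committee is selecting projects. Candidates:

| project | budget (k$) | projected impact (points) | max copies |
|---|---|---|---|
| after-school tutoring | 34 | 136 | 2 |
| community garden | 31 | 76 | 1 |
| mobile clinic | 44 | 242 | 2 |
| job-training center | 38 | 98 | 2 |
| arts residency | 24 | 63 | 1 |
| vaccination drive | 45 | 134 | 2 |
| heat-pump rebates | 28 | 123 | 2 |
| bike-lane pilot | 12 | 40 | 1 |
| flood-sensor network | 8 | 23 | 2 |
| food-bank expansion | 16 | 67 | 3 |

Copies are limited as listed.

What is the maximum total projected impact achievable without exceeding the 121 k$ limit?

Greedy by ratio would take 2×mobile clinic + heat-pump rebates: 116 k$ used, total 607.
The 28 k$ tied up in heat-pump rebates is better spent on 2×food-bank expansion — total rises to 618 (120 k$).

618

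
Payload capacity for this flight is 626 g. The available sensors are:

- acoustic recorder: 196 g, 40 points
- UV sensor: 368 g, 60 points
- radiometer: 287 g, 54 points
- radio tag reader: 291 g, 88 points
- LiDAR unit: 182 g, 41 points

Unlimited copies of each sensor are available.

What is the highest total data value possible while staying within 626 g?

176

2×radio tag reader uses 582 of the 626 g and totals 176.
No other feasible combination exceeds 176.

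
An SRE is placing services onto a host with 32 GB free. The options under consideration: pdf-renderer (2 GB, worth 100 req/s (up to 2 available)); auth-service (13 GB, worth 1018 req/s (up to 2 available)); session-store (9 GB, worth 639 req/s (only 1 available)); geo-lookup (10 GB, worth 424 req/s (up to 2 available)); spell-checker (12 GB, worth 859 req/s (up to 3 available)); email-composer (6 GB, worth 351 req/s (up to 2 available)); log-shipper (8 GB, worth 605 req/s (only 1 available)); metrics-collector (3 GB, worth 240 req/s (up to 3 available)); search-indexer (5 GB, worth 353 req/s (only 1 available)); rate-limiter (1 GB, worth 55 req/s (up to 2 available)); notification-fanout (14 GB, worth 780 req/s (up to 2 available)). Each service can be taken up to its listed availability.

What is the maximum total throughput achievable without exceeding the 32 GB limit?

2516

Density check — metrics-collector 80.00, auth-service 78.31, log-shipper 75.62, spell-checker 71.58 are the best per GB.
Taking the top-ratio services first gives auth-service + log-shipper + 3×metrics-collector + 2×rate-limiter for 2453 (32 GB).
The 13 GB tied up in log-shipper and metrics-collector and 2×rate-limiter is better spent on auth-service — total rises to 2516 (32 GB).
Every other selection either busts 32 GB or exceeds an availability limit or fails to beat 2516.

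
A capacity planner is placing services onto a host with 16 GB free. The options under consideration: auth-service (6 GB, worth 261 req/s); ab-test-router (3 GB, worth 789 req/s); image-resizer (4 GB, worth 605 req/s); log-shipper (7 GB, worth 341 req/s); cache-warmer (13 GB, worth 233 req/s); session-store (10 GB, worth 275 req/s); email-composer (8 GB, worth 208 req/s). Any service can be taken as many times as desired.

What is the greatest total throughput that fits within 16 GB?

Taking 5×ab-test-router: 15 GB used, 3945 in throughput.
The spare 1 GB is too small for any remaining service, and no exchange beats 3945.

3945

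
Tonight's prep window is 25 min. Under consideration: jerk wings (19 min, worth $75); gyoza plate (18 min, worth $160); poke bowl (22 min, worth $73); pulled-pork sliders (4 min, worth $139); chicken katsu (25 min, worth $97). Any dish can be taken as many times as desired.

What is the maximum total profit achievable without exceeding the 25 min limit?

834

6×pulled-pork sliders uses 24 of the 25 min and totals 834.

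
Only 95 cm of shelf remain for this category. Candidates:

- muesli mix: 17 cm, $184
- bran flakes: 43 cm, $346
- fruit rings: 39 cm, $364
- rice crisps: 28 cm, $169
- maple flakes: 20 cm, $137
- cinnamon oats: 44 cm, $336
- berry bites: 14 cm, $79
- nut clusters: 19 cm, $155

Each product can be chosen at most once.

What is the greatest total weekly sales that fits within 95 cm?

840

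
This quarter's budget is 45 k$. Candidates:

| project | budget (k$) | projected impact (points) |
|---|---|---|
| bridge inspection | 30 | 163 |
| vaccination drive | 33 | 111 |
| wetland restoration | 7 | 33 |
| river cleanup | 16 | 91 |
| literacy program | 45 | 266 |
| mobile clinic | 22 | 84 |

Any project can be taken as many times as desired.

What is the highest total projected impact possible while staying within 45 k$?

Ranking by ratio (projected impact/k$): literacy program 5.91, river cleanup 5.69, bridge inspection 5.43.
Taking literacy program: 45 k$ used, 266 in projected impact.
No other feasible combination exceeds 266.

266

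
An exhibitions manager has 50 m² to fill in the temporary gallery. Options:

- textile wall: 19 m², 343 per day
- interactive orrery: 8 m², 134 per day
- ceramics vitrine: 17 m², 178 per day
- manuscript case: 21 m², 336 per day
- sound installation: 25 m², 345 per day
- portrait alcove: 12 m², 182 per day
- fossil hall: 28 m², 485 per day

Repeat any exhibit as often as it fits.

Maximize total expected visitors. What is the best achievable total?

Filling by ratio: 2×textile wall + interactive orrery for 820, with 4 m² left unused.
The 8 m² tied up in interactive orrery is better spent on portrait alcove — total rises to 868 (50 m²).

868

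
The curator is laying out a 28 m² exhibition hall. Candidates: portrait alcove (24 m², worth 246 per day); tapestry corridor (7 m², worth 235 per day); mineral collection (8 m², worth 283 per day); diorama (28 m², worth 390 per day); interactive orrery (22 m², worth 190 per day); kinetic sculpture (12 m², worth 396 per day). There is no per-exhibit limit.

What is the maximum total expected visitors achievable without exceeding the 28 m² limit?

Greedy by ratio would take 3×mineral collection: 24 m² used, total 849.
The 8 m² tied up in mineral collection is better spent on kinetic sculpture — total rises to 962 (28 m²).
Nothing else within 28 m² beats 962.

962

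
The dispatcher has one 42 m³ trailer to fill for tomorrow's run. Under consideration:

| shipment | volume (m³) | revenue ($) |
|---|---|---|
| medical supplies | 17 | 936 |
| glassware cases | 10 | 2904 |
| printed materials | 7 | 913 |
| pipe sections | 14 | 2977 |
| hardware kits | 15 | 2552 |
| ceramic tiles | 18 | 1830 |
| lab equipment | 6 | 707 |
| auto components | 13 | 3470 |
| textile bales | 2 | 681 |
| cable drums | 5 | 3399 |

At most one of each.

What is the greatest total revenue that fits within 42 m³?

12750

By revenue per m³: cable drums 679.80, textile bales 340.50, glassware cases 290.40 lead.
Greedy by ratio would take glassware cases + printed materials + auto components + textile bales + cable drums: 37 m³ used, total 11367.
The 9 m³ tied up in printed materials and textile bales is better spent on pipe sections — total rises to 12750 (42 m³).
Runner-up printed materials + pipe sections + auto components + textile bales + cable drums tops out at 11440.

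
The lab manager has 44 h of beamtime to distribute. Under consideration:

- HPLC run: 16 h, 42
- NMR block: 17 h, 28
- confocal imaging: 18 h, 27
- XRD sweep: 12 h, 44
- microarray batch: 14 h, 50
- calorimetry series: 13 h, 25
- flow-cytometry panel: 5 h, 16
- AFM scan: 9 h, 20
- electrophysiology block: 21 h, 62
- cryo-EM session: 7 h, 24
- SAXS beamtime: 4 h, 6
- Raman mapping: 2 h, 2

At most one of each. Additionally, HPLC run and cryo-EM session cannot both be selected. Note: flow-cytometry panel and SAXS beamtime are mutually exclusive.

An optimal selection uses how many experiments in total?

5

Optimal total is 140.
One optimal bundle: XRD sweep + microarray batch + AFM scan + cryo-EM session + Raman mapping (44 h).
Any selection reaching 140 contains exactly 5 experiments.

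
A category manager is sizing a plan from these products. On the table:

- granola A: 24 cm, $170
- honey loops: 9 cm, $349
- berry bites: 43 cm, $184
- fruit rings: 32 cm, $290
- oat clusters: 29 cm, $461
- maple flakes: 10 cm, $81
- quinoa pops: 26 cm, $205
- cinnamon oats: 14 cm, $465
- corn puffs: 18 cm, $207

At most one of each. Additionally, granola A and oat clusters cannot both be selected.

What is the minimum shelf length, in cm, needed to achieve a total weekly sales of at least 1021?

41

Minimise cm subject to total weekly sales ≥ 1021.
Taking honey loops + cinnamon oats + corn puffs gives 1021 (≥ 1021) for 41 cm.
No combination under 41 cm hits 1021.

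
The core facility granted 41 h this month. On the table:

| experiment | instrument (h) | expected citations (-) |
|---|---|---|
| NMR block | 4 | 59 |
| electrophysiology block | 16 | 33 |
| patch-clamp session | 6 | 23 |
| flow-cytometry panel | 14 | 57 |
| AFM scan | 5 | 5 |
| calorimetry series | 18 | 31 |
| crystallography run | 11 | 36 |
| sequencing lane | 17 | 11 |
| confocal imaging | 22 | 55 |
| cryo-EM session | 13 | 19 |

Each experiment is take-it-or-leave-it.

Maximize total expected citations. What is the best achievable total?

180

NMR block + patch-clamp session + flow-cytometry panel + AFM scan + crystallography run uses 40 of the 41 h and totals 180.
Runner-up NMR block + patch-clamp session + flow-cytometry panel + crystallography run tops out at 175.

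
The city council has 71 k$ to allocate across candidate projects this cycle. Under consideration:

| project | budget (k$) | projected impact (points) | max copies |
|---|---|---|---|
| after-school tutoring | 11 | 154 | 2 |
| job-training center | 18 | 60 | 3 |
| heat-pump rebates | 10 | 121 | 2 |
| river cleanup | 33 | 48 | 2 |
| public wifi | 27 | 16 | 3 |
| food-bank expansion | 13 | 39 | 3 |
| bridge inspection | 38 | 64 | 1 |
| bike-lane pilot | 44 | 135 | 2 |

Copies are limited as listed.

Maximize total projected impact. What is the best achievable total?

628

By projected impact per k$: after-school tutoring 14.00, heat-pump rebates 12.10, job-training center 3.33, bike-lane pilot 3.07 lead.
Taking the top-ratio projects first gives 2×after-school tutoring + job-training center + 2×heat-pump rebates for 610 (60 k$).
The 18 k$ tied up in job-training center is better spent on 2×food-bank expansion — total rises to 628 (68 k$).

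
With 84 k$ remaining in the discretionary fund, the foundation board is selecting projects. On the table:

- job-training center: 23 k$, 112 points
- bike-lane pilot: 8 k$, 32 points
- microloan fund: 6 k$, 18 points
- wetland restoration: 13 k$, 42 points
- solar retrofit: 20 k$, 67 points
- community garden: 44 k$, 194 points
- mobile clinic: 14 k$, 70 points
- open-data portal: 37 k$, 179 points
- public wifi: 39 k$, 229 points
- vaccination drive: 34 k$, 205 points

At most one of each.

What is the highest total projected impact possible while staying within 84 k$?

466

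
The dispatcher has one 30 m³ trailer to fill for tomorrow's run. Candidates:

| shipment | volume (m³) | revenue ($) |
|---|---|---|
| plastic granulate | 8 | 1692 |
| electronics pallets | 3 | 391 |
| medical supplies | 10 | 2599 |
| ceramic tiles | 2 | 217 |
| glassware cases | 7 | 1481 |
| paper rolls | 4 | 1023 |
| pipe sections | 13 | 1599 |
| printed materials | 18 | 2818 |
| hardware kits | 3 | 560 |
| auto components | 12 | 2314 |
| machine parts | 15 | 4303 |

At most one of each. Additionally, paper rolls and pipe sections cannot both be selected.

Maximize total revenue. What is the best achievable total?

Ranking by ratio (revenue/m³): machine parts 286.87, medical supplies 259.90, paper rolls 255.75.
Medical supplies + paper rolls + machine parts uses 29 of the 30 m³ and totals 7925.

7925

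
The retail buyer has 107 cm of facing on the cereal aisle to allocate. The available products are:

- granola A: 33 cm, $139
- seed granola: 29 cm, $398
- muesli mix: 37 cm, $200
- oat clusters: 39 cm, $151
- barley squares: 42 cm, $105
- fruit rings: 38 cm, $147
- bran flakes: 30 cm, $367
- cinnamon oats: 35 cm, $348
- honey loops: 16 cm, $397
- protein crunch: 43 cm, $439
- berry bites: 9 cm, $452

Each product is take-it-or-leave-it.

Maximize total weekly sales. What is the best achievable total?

1686

Taking the top-ratio products first gives seed granola + bran flakes + honey loops + berry bites for 1614 (84 cm).
Replace bran flakes with protein crunch: the trade gains 72 net, giving 1686 at 97 cm.
No other feasible combination exceeds 1686.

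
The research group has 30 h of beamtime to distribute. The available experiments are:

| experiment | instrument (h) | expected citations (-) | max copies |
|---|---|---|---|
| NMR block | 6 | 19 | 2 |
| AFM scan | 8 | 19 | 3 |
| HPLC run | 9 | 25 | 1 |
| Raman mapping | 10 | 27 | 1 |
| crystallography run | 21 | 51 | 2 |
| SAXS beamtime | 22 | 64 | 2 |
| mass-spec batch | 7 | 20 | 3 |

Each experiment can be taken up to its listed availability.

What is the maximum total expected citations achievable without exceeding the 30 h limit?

86

Density check — NMR block 3.17, SAXS beamtime 2.91, mass-spec batch 2.86 are the best per h.
Filling by ratio: 2×NMR block + 2×mass-spec batch for 78, with 4 h left unused.
Dropping NMR block frees 6 h; slotting in Raman mapping (10 h) lifts the total to 86 at 30 h.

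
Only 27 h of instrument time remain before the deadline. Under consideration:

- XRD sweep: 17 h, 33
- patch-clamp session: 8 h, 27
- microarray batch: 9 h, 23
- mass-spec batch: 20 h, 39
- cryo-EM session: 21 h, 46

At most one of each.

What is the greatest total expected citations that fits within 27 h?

60

Ranking by ratio (expected citations/h): patch-clamp session 3.38, microarray batch 2.56, cryo-EM session 2.19.
Taking the top-ratio experiments first gives patch-clamp session + microarray batch for 50 (17 h).
Replace microarray batch with XRD sweep: the trade gains 10 net, giving 60 at 25 h.
An exhaustive check of the 32 subsets confirms 60.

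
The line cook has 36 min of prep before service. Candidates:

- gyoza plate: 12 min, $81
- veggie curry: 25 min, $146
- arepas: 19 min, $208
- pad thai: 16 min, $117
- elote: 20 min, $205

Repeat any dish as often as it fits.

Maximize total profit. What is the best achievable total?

325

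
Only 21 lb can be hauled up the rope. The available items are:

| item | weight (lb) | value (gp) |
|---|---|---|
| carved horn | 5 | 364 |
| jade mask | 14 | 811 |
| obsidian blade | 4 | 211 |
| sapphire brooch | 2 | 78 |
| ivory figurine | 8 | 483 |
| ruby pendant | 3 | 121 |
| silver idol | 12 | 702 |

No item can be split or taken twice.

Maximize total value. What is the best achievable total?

By value per lb: carved horn 72.80, ivory figurine 60.38, silver idol 58.50 lead.
Greedy by ratio would take carved horn + obsidian blade + ivory figurine + ruby pendant: 20 lb used, total 1179.
The 11 lb tied up in ivory figurine and ruby pendant is better spent on silver idol — total rises to 1277 (21 lb).
That's the maximum — no swap from here does better than 1277.

1277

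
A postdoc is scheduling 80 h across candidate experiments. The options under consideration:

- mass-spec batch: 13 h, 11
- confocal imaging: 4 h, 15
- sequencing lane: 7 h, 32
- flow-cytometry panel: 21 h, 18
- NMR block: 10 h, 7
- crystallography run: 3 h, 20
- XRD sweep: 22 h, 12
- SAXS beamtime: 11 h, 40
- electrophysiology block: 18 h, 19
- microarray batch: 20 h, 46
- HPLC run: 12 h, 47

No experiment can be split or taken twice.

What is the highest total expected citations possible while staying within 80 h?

Taking confocal imaging + sequencing lane + crystallography run + SAXS beamtime + electrophysiology block + microarray batch + HPLC run: 75 h used, 219 in expected citations.
Runner-up confocal imaging + sequencing lane + flow-cytometry panel + crystallography run + SAXS beamtime + microarray batch + HPLC run tops out at 218.

219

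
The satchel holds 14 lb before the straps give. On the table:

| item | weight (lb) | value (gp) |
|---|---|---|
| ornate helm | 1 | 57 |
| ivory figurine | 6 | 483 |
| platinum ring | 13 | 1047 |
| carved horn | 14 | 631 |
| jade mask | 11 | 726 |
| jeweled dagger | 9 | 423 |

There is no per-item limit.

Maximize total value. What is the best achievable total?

Ornate helm + platinum ring uses 14 of the 14 lb and totals 1104.
Nothing else within 14 lb beats 1104.

1104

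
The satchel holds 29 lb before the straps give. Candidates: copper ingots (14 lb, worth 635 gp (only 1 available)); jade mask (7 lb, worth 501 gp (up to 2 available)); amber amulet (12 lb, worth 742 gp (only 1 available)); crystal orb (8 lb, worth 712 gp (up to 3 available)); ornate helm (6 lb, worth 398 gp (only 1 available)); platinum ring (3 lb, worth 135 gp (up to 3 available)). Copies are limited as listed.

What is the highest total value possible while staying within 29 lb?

Taking the top-ratio items first gives 3×crystal orb + platinum ring for 2271 (27 lb).
Replace crystal orb and platinum ring with jade mask + ornate helm: the trade gains 52 net, giving 2323 at 29 lb.
Nothing else within 29 lb beats 2323.

2323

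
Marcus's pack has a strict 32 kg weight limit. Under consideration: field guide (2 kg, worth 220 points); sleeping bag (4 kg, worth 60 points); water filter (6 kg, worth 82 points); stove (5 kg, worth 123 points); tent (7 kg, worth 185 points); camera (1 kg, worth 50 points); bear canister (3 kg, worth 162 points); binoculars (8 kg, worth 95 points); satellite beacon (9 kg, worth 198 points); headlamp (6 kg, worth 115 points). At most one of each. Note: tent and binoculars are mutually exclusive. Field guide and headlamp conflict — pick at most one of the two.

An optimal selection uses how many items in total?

Optimal total is 998.
field guide + sleeping bag + stove + tent + camera + bear canister + satellite beacon hits 998 at 31 kg.
All optima have 7 items.

7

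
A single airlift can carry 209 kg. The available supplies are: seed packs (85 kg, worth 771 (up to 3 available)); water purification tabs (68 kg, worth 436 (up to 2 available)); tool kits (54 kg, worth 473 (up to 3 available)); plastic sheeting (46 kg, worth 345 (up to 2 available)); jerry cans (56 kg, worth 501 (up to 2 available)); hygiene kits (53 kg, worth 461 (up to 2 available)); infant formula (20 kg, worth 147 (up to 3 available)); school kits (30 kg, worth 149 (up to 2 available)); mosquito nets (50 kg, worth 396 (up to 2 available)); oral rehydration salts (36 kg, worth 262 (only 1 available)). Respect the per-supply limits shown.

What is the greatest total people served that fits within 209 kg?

1804

Ranking by ratio (people served/kg): seed packs 9.07, jerry cans 8.95, tool kits 8.76.
Greedy by ratio would take 2×seed packs + infant formula: 190 kg used, total 1689.
Replace infant formula with oral rehydration salts: the trade gains 115 net, giving 1804 at 206 kg.
No other feasible combination exceeds 1804.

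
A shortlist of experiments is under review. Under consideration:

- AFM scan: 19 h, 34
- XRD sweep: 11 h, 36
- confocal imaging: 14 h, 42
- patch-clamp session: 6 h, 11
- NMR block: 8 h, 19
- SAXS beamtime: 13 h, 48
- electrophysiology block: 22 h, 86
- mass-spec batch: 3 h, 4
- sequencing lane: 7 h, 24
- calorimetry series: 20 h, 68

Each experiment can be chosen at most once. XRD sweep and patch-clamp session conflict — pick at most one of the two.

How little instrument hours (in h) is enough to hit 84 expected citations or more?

Need the lightest bundle worth ≥ 84.
electrophysiology block reaches 86 using 22 h.
Below 22 h the best achievable stays under 84.

22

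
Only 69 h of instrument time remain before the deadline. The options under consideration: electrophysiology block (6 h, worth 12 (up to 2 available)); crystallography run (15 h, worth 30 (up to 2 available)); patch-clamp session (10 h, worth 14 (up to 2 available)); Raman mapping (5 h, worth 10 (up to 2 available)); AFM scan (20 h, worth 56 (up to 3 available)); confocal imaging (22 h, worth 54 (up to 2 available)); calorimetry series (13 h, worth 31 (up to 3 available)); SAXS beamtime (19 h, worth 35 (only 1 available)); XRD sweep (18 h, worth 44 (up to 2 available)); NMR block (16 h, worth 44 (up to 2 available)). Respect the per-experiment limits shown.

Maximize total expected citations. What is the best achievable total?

187

The ratio heuristic lands on electrophysiology block + 3×AFM scan (180) but leaves 3 h idle.
Replace electrophysiology block and AFM scan with calorimetry series + NMR block: the trade gains 7 net, giving 187 at 69 h.
No other feasible combination exceeds 187.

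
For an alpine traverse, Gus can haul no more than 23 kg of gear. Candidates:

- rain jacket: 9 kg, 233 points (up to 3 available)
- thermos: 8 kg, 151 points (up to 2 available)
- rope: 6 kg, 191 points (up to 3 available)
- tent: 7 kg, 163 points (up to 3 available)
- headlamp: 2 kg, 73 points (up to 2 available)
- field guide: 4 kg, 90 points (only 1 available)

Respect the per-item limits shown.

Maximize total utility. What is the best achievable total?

By utility per kg: headlamp 36.50, rope 31.83, rain jacket 25.89, tent 23.29 lead.
3×rope + 2×headlamp uses 22 of the 23 kg and totals 719.
That's the maximum — no swap from here does better than 719.

719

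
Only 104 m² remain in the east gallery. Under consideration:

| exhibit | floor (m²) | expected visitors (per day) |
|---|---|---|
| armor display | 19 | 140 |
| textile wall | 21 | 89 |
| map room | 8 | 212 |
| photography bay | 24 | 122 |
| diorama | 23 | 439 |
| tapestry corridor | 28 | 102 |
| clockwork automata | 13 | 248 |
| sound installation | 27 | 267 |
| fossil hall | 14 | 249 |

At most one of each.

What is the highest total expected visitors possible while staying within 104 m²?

1555

Armor display + map room + diorama + clockwork automata + sound installation + fossil hall uses 104 of the 104 m² and totals 1555.
Every other selection either busts 104 m² or fails to beat 1555.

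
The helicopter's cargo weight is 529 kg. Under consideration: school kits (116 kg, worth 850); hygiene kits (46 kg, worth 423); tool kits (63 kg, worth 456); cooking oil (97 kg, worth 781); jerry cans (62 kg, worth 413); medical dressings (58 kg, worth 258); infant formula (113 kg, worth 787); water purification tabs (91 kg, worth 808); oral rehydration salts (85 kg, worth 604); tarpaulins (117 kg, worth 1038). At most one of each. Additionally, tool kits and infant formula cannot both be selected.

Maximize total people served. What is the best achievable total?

4313

The ratio ordering already packs tightly: school kits + hygiene kits + cooking oil + jerry cans + water purification tabs + tarpaulins, 529 kg, 4313.
An exhaustive check of the 1024 subsets confirms 4313.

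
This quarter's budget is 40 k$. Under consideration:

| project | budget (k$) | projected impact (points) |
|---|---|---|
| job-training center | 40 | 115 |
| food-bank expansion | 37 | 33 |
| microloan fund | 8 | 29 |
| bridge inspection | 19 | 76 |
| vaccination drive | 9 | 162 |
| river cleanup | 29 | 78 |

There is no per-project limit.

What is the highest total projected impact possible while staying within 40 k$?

648

Best packing: 4×vaccination drive — 36 k$, 648 total.
Every other selection either busts 40 k$ or fails to beat 648.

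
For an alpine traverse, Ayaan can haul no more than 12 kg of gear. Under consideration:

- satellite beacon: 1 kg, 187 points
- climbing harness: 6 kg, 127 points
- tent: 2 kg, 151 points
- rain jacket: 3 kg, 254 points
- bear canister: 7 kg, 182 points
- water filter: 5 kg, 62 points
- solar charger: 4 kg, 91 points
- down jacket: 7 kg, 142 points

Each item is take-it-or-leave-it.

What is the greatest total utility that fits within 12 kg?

719

Taking the top-ratio items first gives satellite beacon + tent + rain jacket + solar charger for 683 (10 kg).
The 4 kg tied up in solar charger is better spent on climbing harness — total rises to 719 (12 kg).
Runner-up satellite beacon + tent + rain jacket + solar charger tops out at 683.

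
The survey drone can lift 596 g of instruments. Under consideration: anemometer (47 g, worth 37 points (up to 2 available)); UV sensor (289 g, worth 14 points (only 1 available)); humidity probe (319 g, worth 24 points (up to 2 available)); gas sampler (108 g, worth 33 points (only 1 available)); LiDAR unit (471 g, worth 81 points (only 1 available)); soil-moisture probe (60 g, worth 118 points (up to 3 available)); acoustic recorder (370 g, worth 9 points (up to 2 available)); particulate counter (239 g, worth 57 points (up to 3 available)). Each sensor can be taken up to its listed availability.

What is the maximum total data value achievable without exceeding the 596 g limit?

The ratio heuristic lands on 2×anemometer + gas sampler + 3×soil-moisture probe (461) but leaves 214 g idle.
Dropping gas sampler frees 108 g; slotting in particulate counter (239 g) lifts the total to 485 at 513 g.

485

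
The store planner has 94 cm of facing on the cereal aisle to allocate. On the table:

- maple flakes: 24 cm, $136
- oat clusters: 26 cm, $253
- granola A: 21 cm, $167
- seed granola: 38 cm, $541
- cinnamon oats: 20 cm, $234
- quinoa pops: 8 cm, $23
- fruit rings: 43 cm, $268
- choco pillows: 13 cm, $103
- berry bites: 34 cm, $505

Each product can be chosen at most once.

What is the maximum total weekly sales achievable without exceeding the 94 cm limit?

1280

Density check — berry bites 14.85, seed granola 14.24, cinnamon oats 11.70, oat clusters 9.73 are the best per cm.
Taking seed granola + cinnamon oats + berry bites: 92 cm used, 1280 in weekly sales.
Next best is granola A + seed granola + berry bites at 1213 (93 cm) — short by 67.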